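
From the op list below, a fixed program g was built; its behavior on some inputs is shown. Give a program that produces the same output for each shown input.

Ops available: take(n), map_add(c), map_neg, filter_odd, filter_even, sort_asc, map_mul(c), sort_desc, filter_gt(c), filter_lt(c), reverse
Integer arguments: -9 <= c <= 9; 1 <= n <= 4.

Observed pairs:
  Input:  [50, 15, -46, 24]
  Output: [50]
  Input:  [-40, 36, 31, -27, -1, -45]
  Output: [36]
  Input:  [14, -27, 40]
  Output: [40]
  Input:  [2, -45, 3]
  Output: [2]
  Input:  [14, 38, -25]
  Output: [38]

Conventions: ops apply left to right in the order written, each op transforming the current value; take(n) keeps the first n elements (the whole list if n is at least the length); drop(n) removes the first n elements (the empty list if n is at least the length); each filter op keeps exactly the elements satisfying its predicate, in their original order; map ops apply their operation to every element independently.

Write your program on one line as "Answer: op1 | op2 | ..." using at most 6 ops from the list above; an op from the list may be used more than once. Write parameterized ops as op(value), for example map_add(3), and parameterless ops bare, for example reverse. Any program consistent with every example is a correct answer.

reverse | sort_asc | filter_even | filter_gt(-8) | reverse | take(1)

Check, running the answer program on each example:
  [50, 15, -46, 24] -> [24, -46, 15, 50] -> [-46, 15, 24, 50] -> [-46, 24, 50] -> [24, 50] -> [50, 24] -> [50]
  [-40, 36, 31, -27, -1, -45] -> [-45, -1, -27, 31, 36, -40] -> [-45, -40, -27, -1, 31, 36] -> [-40, 36] -> [36] -> [36] -> [36]
  [14, -27, 40] -> [40, -27, 14] -> [-27, 14, 40] -> [14, 40] -> [14, 40] -> [40, 14] -> [40]
  [2, -45, 3] -> [3, -45, 2] -> [-45, 2, 3] -> [2] -> [2] -> [2] -> [2]
  [14, 38, -25] -> [-25, 38, 14] -> [-25, 14, 38] -> [14, 38] -> [14, 38] -> [38, 14] -> [38]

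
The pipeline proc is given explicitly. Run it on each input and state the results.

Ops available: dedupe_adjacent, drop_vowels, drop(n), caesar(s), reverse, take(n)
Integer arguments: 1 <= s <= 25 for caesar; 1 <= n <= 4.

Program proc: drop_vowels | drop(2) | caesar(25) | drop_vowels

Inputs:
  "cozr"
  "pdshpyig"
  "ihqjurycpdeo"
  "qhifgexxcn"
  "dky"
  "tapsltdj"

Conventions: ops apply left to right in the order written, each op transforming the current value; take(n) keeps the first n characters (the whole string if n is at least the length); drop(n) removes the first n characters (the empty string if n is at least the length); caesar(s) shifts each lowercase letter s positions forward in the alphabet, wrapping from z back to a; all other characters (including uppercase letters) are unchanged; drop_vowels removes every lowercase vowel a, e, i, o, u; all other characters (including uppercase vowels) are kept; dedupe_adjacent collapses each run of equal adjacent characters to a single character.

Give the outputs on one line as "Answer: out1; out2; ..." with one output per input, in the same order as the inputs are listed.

Execution, op by op:
  "cozr" -> "czr" -> "r" -> "q" -> "q"
  "pdshpyig" -> "pdshpyg" -> "shpyg" -> "rgoxf" -> "rgxf"
  "ihqjurycpdeo" -> "hqjrycpd" -> "jrycpd" -> "iqxboc" -> "qxbc"
  "qhifgexxcn" -> "qhfgxxcn" -> "fgxxcn" -> "efwwbm" -> "fwwbm"
  "dky" -> "dky" -> "y" -> "x" -> "x"
  "tapsltdj" -> "tpsltdj" -> "sltdj" -> "rksci" -> "rksc"

"q"; "rgxf"; "qxbc"; "fwwbm"; "x"; "rksc"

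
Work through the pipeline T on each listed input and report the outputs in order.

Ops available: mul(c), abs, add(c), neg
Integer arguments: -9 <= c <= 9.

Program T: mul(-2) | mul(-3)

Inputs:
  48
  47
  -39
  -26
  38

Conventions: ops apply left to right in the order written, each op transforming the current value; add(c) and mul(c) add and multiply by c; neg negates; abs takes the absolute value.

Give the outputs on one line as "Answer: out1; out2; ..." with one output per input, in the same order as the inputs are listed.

Execution, op by op:
  48 -> -96 -> 288
  47 -> -94 -> 282
  -39 -> 78 -> -234
  -26 -> 52 -> -156
  38 -> -76 -> 228

288; 282; -234; -156; 228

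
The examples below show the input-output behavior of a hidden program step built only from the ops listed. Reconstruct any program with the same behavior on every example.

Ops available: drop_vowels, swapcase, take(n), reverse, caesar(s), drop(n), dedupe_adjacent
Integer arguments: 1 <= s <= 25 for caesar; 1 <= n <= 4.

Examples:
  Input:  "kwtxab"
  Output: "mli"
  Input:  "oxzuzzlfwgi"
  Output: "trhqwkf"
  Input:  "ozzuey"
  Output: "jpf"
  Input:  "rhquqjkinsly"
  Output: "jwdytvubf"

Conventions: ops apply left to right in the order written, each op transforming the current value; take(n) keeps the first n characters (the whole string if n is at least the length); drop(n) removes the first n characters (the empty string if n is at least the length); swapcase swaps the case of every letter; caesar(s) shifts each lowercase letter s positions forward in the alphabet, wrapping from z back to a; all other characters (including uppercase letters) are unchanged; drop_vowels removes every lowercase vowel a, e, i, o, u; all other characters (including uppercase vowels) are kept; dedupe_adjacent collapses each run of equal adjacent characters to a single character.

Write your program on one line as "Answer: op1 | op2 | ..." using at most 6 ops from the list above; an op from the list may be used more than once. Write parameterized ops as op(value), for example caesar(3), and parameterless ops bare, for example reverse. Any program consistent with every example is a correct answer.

caesar(15) | caesar(19) | caesar(3) | drop(3) | dedupe_adjacent | reverse

Check, running the answer program on each example:
  "kwtxab" -> "zlimpq" -> "sebfij" -> "vheilm" -> "ilm" -> "ilm" -> "mli"
  "oxzuzzlfwgi" -> "dmojooaulvx" -> "wfhchhtneoq" -> "zikfkkwqhrt" -> "fkkwqhrt" -> "fkwqhrt" -> "trhqwkf"
  "ozzuey" -> "doojtn" -> "whhcmg" -> "zkkfpj" -> "fpj" -> "fpj" -> "jpf"
  "rhquqjkinsly" -> "gwfjfyzxchan" -> "zpycyrsqvatg" -> "csbfbuvtydwj" -> "fbuvtydwj" -> "fbuvtydwj" -> "jwdytvubf"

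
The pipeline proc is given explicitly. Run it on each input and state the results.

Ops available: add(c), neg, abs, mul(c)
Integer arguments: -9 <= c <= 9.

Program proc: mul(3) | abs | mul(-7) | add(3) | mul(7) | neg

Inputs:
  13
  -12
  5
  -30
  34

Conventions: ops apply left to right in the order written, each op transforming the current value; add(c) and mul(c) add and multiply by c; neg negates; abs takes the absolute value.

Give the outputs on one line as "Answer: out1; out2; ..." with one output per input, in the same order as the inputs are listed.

Execution, op by op:
  13 -> 39 -> 39 -> -273 -> -270 -> -1890 -> 1890
  -12 -> -36 -> 36 -> -252 -> -249 -> -1743 -> 1743
  5 -> 15 -> 15 -> -105 -> -102 -> -714 -> 714
  -30 -> -90 -> 90 -> -630 -> -627 -> -4389 -> 4389
  34 -> 102 -> 102 -> -714 -> -711 -> -4977 -> 4977

1890; 1743; 714; 4389; 4977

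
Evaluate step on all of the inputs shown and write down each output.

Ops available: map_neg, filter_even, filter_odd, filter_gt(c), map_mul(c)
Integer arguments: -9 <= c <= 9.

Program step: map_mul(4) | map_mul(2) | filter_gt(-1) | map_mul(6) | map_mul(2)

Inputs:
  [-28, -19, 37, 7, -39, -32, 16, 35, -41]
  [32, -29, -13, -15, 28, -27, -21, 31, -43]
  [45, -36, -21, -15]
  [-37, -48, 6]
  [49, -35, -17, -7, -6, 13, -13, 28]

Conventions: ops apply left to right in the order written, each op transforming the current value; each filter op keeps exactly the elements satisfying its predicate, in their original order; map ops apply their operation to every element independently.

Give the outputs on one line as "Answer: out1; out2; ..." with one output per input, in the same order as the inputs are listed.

Execution, op by op:
  [-28, -19, 37, 7, -39, -32, 16, 35, -41] -> [-112, -76, 148, 28, -156, -128, 64, 140, -164] -> [-224, -152, 296, 56, -312, -256, 128, 280, -328] -> [296, 56, 128, 280] -> [1776, 336, 768, 1680] -> [3552, 672, 1536, 3360]
  [32, -29, -13, -15, 28, -27, -21, 31, -43] -> [128, -116, -52, -60, 112, -108, -84, 124, -172] -> [256, -232, -104, -120, 224, -216, -168, 248, -344] -> [256, 224, 248] -> [1536, 1344, 1488] -> [3072, 2688, 2976]
  [45, -36, -21, -15] -> [180, -144, -84, -60] -> [360, -288, -168, -120] -> [360] -> [2160] -> [4320]
  [-37, -48, 6] -> [-148, -192, 24] -> [-296, -384, 48] -> [48] -> [288] -> [576]
  [49, -35, -17, -7, -6, 13, -13, 28] -> [196, -140, -68, -28, -24, 52, -52, 112] -> [392, -280, -136, -56, -48, 104, -104, 224] -> [392, 104, 224] -> [2352, 624, 1344] -> [4704, 1248, 2688]

[3552, 672, 1536, 3360]; [3072, 2688, 2976]; [4320]; [576]; [4704, 1248, 2688]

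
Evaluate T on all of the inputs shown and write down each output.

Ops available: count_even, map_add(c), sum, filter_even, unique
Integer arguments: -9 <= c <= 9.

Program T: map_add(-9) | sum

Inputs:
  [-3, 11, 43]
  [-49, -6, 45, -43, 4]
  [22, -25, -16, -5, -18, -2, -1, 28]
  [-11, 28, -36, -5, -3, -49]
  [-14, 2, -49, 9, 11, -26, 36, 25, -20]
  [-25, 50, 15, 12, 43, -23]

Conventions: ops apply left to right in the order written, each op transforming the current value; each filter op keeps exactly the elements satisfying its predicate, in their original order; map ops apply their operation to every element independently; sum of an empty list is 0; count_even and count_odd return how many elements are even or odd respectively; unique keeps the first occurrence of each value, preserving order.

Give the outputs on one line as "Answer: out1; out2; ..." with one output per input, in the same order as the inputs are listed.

24; -94; -89; -130; -107; 18

Execution, op by op:
  [-3, 11, 43] -> [-12, 2, 34] -> 24
  [-49, -6, 45, -43, 4] -> [-58, -15, 36, -52, -5] -> -94
  [22, -25, -16, -5, -18, -2, -1, 28] -> [13, -34, -25, -14, -27, -11, -10, 19] -> -89
  [-11, 28, -36, -5, -3, -49] -> [-20, 19, -45, -14, -12, -58] -> -130
  [-14, 2, -49, 9, 11, -26, 36, 25, -20] -> [-23, -7, -58, 0, 2, -35, 27, 16, -29] -> -107
  [-25, 50, 15, 12, 43, -23] -> [-34, 41, 6, 3, 34, -32] -> 18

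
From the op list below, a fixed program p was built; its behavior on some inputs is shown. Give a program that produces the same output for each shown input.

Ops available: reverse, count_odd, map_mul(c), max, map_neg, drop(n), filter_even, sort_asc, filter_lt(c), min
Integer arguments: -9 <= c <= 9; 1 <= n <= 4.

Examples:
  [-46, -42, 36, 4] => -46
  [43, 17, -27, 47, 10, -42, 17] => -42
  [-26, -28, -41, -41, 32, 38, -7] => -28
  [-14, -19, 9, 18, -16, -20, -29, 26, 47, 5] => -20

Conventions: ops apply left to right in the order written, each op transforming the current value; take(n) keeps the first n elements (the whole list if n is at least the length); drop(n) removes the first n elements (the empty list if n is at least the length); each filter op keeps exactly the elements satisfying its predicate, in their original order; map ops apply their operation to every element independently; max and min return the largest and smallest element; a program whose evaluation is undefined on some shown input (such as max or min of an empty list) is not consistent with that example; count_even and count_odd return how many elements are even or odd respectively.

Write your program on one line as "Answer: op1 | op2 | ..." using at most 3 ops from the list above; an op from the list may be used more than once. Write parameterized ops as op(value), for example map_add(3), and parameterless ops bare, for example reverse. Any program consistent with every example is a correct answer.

sort_asc | filter_even | min

Check, running the answer program on each example:
  [-46, -42, 36, 4] -> [-46, -42, 4, 36] -> [-46, -42, 4, 36] -> -46
  [43, 17, -27, 47, 10, -42, 17] -> [-42, -27, 10, 17, 17, 43, 47] -> [-42, 10] -> -42
  [-26, -28, -41, -41, 32, 38, -7] -> [-41, -41, -28, -26, -7, 32, 38] -> [-28, -26, 32, 38] -> -28
  [-14, -19, 9, 18, -16, -20, -29, 26, 47, 5] -> [-29, -20, -19, -16, -14, 5, 9, 18, 26, 47] -> [-20, -16, -14, 18, 26] -> -20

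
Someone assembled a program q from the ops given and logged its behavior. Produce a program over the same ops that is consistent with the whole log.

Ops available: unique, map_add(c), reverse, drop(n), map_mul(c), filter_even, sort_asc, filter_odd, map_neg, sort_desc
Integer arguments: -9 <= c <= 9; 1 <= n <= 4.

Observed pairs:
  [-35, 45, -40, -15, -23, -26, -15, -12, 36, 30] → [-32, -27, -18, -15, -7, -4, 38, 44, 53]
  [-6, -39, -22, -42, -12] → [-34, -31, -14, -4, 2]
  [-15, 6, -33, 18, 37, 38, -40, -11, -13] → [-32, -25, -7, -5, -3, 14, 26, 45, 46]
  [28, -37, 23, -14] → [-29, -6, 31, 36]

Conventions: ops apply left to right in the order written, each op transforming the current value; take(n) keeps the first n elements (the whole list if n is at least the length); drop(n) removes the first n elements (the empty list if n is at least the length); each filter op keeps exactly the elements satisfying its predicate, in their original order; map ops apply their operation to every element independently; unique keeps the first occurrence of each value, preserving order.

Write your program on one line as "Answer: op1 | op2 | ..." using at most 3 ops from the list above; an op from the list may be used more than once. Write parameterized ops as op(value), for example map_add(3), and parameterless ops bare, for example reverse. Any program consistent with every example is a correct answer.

map_add(8) | sort_asc | unique

Check, running the answer program on each example:
  [-35, 45, -40, -15, -23, -26, -15, -12, 36, 30] -> [-27, 53, -32, -7, -15, -18, -7, -4, 44, 38] -> [-32, -27, -18, -15, -7, -7, -4, 38, 44, 53] -> [-32, -27, -18, -15, -7, -4, 38, 44, 53]
  [-6, -39, -22, -42, -12] -> [2, -31, -14, -34, -4] -> [-34, -31, -14, -4, 2] -> [-34, -31, -14, -4, 2]
  [-15, 6, -33, 18, 37, 38, -40, -11, -13] -> [-7, 14, -25, 26, 45, 46, -32, -3, -5] -> [-32, -25, -7, -5, -3, 14, 26, 45, 46] -> [-32, -25, -7, -5, -3, 14, 26, 45, 46]
  [28, -37, 23, -14] -> [36, -29, 31, -6] -> [-29, -6, 31, 36] -> [-29, -6, 31, 36]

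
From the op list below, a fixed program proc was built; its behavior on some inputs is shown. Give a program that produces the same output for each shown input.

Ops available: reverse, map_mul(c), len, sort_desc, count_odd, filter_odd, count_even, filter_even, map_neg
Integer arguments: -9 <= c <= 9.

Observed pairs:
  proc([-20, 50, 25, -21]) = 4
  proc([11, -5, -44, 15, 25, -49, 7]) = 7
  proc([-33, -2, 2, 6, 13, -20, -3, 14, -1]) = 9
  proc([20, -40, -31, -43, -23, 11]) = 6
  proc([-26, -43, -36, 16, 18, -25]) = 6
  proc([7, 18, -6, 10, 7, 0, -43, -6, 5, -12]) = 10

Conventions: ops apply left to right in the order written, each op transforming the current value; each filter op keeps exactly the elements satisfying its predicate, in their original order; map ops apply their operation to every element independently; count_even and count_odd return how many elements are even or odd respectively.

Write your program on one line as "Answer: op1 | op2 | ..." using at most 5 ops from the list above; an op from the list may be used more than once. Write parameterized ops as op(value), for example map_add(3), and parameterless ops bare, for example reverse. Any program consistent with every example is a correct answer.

map_mul(-2) | sort_desc | reverse | count_even

Check, running the answer program on each example:
  [-20, 50, 25, -21] -> [40, -100, -50, 42] -> [42, 40, -50, -100] -> [-100, -50, 40, 42] -> 4
  [11, -5, -44, 15, 25, -49, 7] -> [-22, 10, 88, -30, -50, 98, -14] -> [98, 88, 10, -14, -22, -30, -50] -> [-50, -30, -22, -14, 10, 88, 98] -> 7
  [-33, -2, 2, 6, 13, -20, -3, 14, -1] -> [66, 4, -4, -12, -26, 40, 6, -28, 2] -> [66, 40, 6, 4, 2, -4, -12, -26, -28] -> [-28, -26, -12, -4, 2, 4, 6, 40, 66] -> 9
  [20, -40, -31, -43, -23, 11] -> [-40, 80, 62, 86, 46, -22] -> [86, 80, 62, 46, -22, -40] -> [-40, -22, 46, 62, 80, 86] -> 6
  [-26, -43, -36, 16, 18, -25] -> [52, 86, 72, -32, -36, 50] -> [86, 72, 52, 50, -32, -36] -> [-36, -32, 50, 52, 72, 86] -> 6
  [7, 18, -6, 10, 7, 0, -43, -6, 5, -12] -> [-14, -36, 12, -20, -14, 0, 86, 12, -10, 24] -> [86, 24, 12, 12, 0, -10, -14, -14, -20, -36] -> [-36, -20, -14, -14, -10, 0, 12, 12, 24, 86] -> 10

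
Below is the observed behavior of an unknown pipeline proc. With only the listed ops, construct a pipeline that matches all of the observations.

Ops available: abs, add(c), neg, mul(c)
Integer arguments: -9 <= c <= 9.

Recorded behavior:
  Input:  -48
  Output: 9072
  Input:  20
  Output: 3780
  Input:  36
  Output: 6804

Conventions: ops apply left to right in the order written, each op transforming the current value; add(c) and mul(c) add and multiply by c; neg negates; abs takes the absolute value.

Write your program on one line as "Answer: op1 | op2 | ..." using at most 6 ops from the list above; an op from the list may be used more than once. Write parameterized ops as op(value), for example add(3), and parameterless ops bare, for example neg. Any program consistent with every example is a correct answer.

mul(-7) | abs | mul(-3) | mul(9) | neg

Check, running the answer program on each example:
  -48 -> 336 -> 336 -> -1008 -> -9072 -> 9072
  20 -> -140 -> 140 -> -420 -> -3780 -> 3780
  36 -> -252 -> 252 -> -756 -> -6804 -> 6804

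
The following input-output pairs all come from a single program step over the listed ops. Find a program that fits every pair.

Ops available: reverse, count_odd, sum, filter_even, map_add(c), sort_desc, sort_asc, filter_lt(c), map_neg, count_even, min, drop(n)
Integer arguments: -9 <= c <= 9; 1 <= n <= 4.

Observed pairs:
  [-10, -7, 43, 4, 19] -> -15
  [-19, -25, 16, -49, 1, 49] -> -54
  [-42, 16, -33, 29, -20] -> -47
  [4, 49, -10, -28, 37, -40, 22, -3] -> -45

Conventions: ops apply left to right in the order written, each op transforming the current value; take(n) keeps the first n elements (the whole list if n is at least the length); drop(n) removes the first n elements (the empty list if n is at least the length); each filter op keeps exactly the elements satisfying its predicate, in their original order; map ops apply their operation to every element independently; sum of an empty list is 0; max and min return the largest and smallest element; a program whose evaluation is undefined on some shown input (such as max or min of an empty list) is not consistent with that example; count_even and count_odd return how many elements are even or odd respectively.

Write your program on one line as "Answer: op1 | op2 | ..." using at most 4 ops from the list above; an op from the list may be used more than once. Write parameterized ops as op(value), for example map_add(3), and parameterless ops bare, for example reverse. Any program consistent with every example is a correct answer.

map_add(-4) | map_add(-1) | sort_asc | min

Check, running the answer program on each example:
  [-10, -7, 43, 4, 19] -> [-14, -11, 39, 0, 15] -> [-15, -12, 38, -1, 14] -> [-15, -12, -1, 14, 38] -> -15
  [-19, -25, 16, -49, 1, 49] -> [-23, -29, 12, -53, -3, 45] -> [-24, -30, 11, -54, -4, 44] -> [-54, -30, -24, -4, 11, 44] -> -54
  [-42, 16, -33, 29, -20] -> [-46, 12, -37, 25, -24] -> [-47, 11, -38, 24, -25] -> [-47, -38, -25, 11, 24] -> -47
  [4, 49, -10, -28, 37, -40, 22, -3] -> [0, 45, -14, -32, 33, -44, 18, -7] -> [-1, 44, -15, -33, 32, -45, 17, -8] -> [-45, -33, -15, -8, -1, 17, 32, 44] -> -45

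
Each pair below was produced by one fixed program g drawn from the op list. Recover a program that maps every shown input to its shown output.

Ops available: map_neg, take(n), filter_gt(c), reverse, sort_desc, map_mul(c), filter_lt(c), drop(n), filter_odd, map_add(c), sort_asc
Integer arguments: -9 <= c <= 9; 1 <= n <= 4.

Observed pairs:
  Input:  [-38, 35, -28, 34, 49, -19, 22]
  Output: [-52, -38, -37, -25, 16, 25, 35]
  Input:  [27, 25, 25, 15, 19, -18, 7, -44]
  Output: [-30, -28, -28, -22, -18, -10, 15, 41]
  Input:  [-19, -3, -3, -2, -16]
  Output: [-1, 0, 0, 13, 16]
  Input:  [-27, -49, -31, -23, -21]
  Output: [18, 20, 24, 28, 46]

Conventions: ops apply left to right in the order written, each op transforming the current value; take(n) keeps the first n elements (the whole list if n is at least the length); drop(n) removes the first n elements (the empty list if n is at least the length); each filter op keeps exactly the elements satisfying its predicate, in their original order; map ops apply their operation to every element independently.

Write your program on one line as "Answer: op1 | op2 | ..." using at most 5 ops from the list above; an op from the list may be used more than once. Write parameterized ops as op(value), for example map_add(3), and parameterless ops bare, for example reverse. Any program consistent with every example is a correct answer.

map_add(-5) | map_neg | sort_asc | map_add(-8)

Check, running the answer program on each example:
  [-38, 35, -28, 34, 49, -19, 22] -> [-43, 30, -33, 29, 44, -24, 17] -> [43, -30, 33, -29, -44, 24, -17] -> [-44, -30, -29, -17, 24, 33, 43] -> [-52, -38, -37, -25, 16, 25, 35]
  [27, 25, 25, 15, 19, -18, 7, -44] -> [22, 20, 20, 10, 14, -23, 2, -49] -> [-22, -20, -20, -10, -14, 23, -2, 49] -> [-22, -20, -20, -14, -10, -2, 23, 49] -> [-30, -28, -28, -22, -18, -10, 15, 41]
  [-19, -3, -3, -2, -16] -> [-24, -8, -8, -7, -21] -> [24, 8, 8, 7, 21] -> [7, 8, 8, 21, 24] -> [-1, 0, 0, 13, 16]
  [-27, -49, -31, -23, -21] -> [-32, -54, -36, -28, -26] -> [32, 54, 36, 28, 26] -> [26, 28, 32, 36, 54] -> [18, 20, 24, 28, 46]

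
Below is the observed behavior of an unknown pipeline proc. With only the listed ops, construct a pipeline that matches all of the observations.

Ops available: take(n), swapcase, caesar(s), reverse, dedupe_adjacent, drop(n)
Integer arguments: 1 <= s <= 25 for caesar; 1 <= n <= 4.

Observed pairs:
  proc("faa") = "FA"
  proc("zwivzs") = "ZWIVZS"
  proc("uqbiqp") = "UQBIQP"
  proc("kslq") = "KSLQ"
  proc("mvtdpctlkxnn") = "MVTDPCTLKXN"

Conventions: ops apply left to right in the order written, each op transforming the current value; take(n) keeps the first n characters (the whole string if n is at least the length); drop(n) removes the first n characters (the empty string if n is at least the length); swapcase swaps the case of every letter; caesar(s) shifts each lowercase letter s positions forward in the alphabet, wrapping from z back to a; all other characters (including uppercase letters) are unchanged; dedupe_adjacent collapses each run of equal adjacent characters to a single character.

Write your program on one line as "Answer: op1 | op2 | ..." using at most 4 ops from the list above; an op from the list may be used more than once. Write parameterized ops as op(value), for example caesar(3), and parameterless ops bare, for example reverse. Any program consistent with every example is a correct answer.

reverse | dedupe_adjacent | reverse | swapcase

Check, running the answer program on each example:
  "faa" -> "aaf" -> "af" -> "fa" -> "FA"
  "zwivzs" -> "szviwz" -> "szviwz" -> "zwivzs" -> "ZWIVZS"
  "uqbiqp" -> "pqibqu" -> "pqibqu" -> "uqbiqp" -> "UQBIQP"
  "kslq" -> "qlsk" -> "qlsk" -> "kslq" -> "KSLQ"
  "mvtdpctlkxnn" -> "nnxkltcpdtvm" -> "nxkltcpdtvm" -> "mvtdpctlkxn" -> "MVTDPCTLKXN"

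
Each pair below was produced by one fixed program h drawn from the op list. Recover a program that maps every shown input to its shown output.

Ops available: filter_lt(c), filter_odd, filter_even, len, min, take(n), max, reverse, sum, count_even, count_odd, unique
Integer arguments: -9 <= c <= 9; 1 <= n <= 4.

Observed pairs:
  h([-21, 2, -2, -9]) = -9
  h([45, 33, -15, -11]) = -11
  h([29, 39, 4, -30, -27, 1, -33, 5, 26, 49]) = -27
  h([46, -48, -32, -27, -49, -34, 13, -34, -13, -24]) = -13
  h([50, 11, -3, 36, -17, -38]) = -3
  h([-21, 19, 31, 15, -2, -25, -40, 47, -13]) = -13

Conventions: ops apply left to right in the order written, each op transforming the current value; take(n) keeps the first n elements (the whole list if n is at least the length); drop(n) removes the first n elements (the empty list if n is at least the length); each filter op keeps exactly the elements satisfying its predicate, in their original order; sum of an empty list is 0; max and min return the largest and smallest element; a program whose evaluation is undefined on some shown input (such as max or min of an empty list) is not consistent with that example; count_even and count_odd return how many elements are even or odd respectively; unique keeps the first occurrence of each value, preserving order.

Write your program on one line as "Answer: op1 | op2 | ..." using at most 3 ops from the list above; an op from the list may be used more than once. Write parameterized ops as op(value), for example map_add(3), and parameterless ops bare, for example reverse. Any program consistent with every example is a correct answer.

filter_lt(-2) | max

Check, running the answer program on each example:
  [-21, 2, -2, -9] -> [-21, -9] -> -9
  [45, 33, -15, -11] -> [-15, -11] -> -11
  [29, 39, 4, -30, -27, 1, -33, 5, 26, 49] -> [-30, -27, -33] -> -27
  [46, -48, -32, -27, -49, -34, 13, -34, -13, -24] -> [-48, -32, -27, -49, -34, -34, -13, -24] -> -13
  [50, 11, -3, 36, -17, -38] -> [-3, -17, -38] -> -3
  [-21, 19, 31, 15, -2, -25, -40, 47, -13] -> [-21, -25, -40, -13] -> -13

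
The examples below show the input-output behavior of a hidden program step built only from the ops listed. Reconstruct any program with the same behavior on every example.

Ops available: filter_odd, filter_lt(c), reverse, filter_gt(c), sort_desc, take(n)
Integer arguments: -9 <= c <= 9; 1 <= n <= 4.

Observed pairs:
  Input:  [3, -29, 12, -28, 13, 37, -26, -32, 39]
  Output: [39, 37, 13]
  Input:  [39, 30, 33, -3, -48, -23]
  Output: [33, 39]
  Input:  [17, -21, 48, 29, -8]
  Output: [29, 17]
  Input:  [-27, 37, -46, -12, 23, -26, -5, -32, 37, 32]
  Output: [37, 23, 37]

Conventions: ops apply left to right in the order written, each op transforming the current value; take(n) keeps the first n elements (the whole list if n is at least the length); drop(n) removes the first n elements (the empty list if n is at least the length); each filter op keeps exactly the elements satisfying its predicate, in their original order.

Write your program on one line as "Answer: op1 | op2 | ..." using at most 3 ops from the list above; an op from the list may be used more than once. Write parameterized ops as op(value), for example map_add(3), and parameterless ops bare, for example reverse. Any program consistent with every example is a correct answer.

filter_gt(7) | reverse | filter_odd

Check, running the answer program on each example:
  [3, -29, 12, -28, 13, 37, -26, -32, 39] -> [12, 13, 37, 39] -> [39, 37, 13, 12] -> [39, 37, 13]
  [39, 30, 33, -3, -48, -23] -> [39, 30, 33] -> [33, 30, 39] -> [33, 39]
  [17, -21, 48, 29, -8] -> [17, 48, 29] -> [29, 48, 17] -> [29, 17]
  [-27, 37, -46, -12, 23, -26, -5, -32, 37, 32] -> [37, 23, 37, 32] -> [32, 37, 23, 37] -> [37, 23, 37]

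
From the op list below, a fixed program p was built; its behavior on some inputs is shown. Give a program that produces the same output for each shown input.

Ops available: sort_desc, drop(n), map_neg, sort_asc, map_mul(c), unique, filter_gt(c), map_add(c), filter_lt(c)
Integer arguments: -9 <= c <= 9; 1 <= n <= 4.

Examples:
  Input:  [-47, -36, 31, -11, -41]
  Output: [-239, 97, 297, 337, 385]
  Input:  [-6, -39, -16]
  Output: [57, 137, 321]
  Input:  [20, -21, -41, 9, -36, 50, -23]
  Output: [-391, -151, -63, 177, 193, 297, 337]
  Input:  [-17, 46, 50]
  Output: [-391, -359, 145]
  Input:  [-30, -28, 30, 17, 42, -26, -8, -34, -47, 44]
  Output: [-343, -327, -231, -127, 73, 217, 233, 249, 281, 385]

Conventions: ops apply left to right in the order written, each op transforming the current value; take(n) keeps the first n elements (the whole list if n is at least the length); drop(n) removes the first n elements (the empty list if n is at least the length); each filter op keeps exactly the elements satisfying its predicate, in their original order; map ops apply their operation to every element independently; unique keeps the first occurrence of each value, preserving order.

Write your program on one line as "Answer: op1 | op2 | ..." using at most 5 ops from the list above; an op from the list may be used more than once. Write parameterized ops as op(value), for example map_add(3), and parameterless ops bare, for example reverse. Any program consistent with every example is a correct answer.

map_mul(8) | sort_desc | map_neg | map_add(9)

Check, running the answer program on each example:
  [-47, -36, 31, -11, -41] -> [-376, -288, 248, -88, -328] -> [248, -88, -288, -328, -376] -> [-248, 88, 288, 328, 376] -> [-239, 97, 297, 337, 385]
  [-6, -39, -16] -> [-48, -312, -128] -> [-48, -128, -312] -> [48, 128, 312] -> [57, 137, 321]
  [20, -21, -41, 9, -36, 50, -23] -> [160, -168, -328, 72, -288, 400, -184] -> [400, 160, 72, -168, -184, -288, -328] -> [-400, -160, -72, 168, 184, 288, 328] -> [-391, -151, -63, 177, 193, 297, 337]
  [-17, 46, 50] -> [-136, 368, 400] -> [400, 368, -136] -> [-400, -368, 136] -> [-391, -359, 145]
  [-30, -28, 30, 17, 42, -26, -8, -34, -47, 44] -> [-240, -224, 240, 136, 336, -208, -64, -272, -376, 352] -> [352, 336, 240, 136, -64, -208, -224, -240, -272, -376] -> [-352, -336, -240, -136, 64, 208, 224, 240, 272, 376] -> [-343, -327, -231, -127, 73, 217, 233, 249, 281, 385]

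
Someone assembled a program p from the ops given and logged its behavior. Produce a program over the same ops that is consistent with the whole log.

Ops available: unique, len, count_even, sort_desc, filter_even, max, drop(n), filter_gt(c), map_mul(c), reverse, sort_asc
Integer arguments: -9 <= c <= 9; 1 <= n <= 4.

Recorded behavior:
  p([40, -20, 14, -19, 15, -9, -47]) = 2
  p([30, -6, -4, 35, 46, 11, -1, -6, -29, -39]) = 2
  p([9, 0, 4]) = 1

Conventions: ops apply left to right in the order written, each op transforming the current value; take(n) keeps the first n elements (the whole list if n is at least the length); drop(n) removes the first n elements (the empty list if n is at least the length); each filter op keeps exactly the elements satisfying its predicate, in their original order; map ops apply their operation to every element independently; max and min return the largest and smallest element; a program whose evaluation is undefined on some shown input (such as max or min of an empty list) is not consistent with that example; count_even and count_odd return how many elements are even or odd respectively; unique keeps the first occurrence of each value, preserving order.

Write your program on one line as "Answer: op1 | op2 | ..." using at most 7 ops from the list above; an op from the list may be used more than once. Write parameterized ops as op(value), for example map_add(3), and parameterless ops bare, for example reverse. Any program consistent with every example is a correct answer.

reverse | map_mul(9) | filter_gt(0) | sort_desc | filter_even | len

Check, running the answer program on each example:
  [40, -20, 14, -19, 15, -9, -47] -> [-47, -9, 15, -19, 14, -20, 40] -> [-423, -81, 135, -171, 126, -180, 360] -> [135, 126, 360] -> [360, 135, 126] -> [360, 126] -> 2
  [30, -6, -4, 35, 46, 11, -1, -6, -29, -39] -> [-39, -29, -6, -1, 11, 46, 35, -4, -6, 30] -> [-351, -261, -54, -9, 99, 414, 315, -36, -54, 270] -> [99, 414, 315, 270] -> [414, 315, 270, 99] -> [414, 270] -> 2
  [9, 0, 4] -> [4, 0, 9] -> [36, 0, 81] -> [36, 81] -> [81, 36] -> [36] -> 1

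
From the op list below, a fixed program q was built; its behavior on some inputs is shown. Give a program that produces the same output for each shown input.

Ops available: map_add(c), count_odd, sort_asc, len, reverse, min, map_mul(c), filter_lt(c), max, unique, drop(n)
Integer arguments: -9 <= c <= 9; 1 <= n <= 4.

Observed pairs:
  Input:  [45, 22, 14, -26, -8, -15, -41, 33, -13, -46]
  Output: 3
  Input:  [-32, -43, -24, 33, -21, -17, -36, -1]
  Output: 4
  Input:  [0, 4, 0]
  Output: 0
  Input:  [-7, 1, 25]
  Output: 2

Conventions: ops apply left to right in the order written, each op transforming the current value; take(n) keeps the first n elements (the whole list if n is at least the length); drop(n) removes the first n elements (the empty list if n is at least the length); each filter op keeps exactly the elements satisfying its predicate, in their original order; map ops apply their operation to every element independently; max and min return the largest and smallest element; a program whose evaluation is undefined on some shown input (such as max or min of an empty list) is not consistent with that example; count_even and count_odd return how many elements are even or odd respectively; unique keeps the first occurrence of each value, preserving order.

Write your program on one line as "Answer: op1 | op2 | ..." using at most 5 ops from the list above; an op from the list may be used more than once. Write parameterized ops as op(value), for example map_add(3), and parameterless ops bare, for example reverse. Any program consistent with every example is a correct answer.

filter_lt(5) | reverse | unique | count_odd

Check, running the answer program on each example:
  [45, 22, 14, -26, -8, -15, -41, 33, -13, -46] -> [-26, -8, -15, -41, -13, -46] -> [-46, -13, -41, -15, -8, -26] -> [-46, -13, -41, -15, -8, -26] -> 3
  [-32, -43, -24, 33, -21, -17, -36, -1] -> [-32, -43, -24, -21, -17, -36, -1] -> [-1, -36, -17, -21, -24, -43, -32] -> [-1, -36, -17, -21, -24, -43, -32] -> 4
  [0, 4, 0] -> [0, 4, 0] -> [0, 4, 0] -> [0, 4] -> 0
  [-7, 1, 25] -> [-7, 1] -> [1, -7] -> [1, -7] -> 2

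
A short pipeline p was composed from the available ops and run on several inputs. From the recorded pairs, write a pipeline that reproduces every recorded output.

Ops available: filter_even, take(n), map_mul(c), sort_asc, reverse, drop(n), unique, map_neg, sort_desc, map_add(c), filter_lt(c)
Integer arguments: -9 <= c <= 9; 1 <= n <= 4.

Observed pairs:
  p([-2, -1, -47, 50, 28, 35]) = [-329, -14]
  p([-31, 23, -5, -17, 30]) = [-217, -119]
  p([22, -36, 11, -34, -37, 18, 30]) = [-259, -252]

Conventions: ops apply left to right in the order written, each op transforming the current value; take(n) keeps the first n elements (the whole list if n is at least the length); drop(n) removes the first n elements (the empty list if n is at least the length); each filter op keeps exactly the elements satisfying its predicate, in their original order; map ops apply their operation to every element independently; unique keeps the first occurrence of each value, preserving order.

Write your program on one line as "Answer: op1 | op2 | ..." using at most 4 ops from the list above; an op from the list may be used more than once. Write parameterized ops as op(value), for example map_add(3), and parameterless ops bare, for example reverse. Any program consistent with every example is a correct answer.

map_neg | map_mul(-7) | sort_asc | take(2)

Check, running the answer program on each example:
  [-2, -1, -47, 50, 28, 35] -> [2, 1, 47, -50, -28, -35] -> [-14, -7, -329, 350, 196, 245] -> [-329, -14, -7, 196, 245, 350] -> [-329, -14]
  [-31, 23, -5, -17, 30] -> [31, -23, 5, 17, -30] -> [-217, 161, -35, -119, 210] -> [-217, -119, -35, 161, 210] -> [-217, -119]
  [22, -36, 11, -34, -37, 18, 30] -> [-22, 36, -11, 34, 37, -18, -30] -> [154, -252, 77, -238, -259, 126, 210] -> [-259, -252, -238, 77, 126, 154, 210] -> [-259, -252]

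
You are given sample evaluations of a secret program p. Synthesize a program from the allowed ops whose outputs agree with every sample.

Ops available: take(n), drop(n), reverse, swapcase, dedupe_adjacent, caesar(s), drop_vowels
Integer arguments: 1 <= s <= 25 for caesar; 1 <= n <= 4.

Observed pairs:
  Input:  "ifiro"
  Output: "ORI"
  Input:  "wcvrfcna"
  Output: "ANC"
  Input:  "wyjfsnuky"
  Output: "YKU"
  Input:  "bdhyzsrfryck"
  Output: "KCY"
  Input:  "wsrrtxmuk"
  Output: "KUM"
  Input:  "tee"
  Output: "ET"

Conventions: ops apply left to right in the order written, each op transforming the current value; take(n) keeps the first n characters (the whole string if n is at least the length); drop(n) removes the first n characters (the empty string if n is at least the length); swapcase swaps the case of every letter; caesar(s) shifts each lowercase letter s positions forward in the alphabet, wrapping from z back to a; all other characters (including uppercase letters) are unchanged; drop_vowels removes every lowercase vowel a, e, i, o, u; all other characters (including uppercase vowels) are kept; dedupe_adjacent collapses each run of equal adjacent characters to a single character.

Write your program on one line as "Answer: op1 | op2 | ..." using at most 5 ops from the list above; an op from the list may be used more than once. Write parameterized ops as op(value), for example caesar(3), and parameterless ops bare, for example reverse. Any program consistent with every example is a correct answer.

dedupe_adjacent | reverse | take(3) | swapcase

Check, running the answer program on each example:
  "ifiro" -> "ifiro" -> "orifi" -> "ori" -> "ORI"
  "wcvrfcna" -> "wcvrfcna" -> "ancfrvcw" -> "anc" -> "ANC"
  "wyjfsnuky" -> "wyjfsnuky" -> "ykunsfjyw" -> "yku" -> "YKU"
  "bdhyzsrfryck" -> "bdhyzsrfryck" -> "kcyrfrszyhdb" -> "kcy" -> "KCY"
  "wsrrtxmuk" -> "wsrtxmuk" -> "kumxtrsw" -> "kum" -> "KUM"
  "tee" -> "te" -> "et" -> "et" -> "ET"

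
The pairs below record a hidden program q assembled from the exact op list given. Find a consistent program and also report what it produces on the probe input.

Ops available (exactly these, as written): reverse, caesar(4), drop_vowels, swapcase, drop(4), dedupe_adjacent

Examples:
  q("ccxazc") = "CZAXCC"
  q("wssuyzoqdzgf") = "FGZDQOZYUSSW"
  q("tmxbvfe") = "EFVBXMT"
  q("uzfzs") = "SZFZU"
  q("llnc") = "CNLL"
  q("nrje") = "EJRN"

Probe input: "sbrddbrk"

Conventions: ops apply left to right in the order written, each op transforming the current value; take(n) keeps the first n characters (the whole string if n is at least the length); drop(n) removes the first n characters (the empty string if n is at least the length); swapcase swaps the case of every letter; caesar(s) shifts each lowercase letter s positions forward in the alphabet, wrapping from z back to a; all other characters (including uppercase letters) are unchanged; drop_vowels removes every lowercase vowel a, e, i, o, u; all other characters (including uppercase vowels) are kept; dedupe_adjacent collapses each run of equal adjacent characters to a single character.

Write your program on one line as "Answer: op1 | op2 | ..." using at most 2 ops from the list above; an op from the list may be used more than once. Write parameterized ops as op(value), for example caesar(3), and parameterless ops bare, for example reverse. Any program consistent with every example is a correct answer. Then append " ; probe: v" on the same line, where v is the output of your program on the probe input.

swapcase | reverse ; probe: "KRBDDRBS"

Check, running the answer program on each example:
  "ccxazc" -> "CCXAZC" -> "CZAXCC"
  "wssuyzoqdzgf" -> "WSSUYZOQDZGF" -> "FGZDQOZYUSSW"
  "tmxbvfe" -> "TMXBVFE" -> "EFVBXMT"
  "uzfzs" -> "UZFZS" -> "SZFZU"
  "llnc" -> "LLNC" -> "CNLL"
  "nrje" -> "NRJE" -> "EJRN"
  probe: "sbrddbrk" -> "SBRDDBRK" -> "KRBDDRBS"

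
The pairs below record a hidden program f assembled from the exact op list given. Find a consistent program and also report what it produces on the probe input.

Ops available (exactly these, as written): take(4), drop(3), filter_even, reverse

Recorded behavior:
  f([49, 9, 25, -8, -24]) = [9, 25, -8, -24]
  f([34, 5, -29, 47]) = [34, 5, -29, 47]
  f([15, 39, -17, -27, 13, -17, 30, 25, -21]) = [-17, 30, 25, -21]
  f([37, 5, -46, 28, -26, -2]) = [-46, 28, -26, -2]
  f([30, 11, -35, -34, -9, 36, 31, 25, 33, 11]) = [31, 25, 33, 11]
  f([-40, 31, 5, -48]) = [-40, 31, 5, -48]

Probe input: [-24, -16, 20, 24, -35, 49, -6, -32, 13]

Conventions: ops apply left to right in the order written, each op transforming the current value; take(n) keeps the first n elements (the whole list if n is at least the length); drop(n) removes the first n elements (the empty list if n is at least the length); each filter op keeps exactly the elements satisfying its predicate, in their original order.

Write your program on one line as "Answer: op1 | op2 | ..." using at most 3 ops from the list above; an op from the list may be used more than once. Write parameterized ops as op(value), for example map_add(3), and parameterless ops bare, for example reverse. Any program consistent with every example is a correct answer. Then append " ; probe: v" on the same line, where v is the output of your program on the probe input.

reverse | take(4) | reverse ; probe: [49, -6, -32, 13]

Check, running the answer program on each example:
  [49, 9, 25, -8, -24] -> [-24, -8, 25, 9, 49] -> [-24, -8, 25, 9] -> [9, 25, -8, -24]
  [34, 5, -29, 47] -> [47, -29, 5, 34] -> [47, -29, 5, 34] -> [34, 5, -29, 47]
  [15, 39, -17, -27, 13, -17, 30, 25, -21] -> [-21, 25, 30, -17, 13, -27, -17, 39, 15] -> [-21, 25, 30, -17] -> [-17, 30, 25, -21]
  [37, 5, -46, 28, -26, -2] -> [-2, -26, 28, -46, 5, 37] -> [-2, -26, 28, -46] -> [-46, 28, -26, -2]
  [30, 11, -35, -34, -9, 36, 31, 25, 33, 11] -> [11, 33, 25, 31, 36, -9, -34, -35, 11, 30] -> [11, 33, 25, 31] -> [31, 25, 33, 11]
  [-40, 31, 5, -48] -> [-48, 5, 31, -40] -> [-48, 5, 31, -40] -> [-40, 31, 5, -48]
  probe: [-24, -16, 20, 24, -35, 49, -6, -32, 13] -> [13, -32, -6, 49, -35, 24, 20, -16, -24] -> [13, -32, -6, 49] -> [49, -6, -32, 13]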